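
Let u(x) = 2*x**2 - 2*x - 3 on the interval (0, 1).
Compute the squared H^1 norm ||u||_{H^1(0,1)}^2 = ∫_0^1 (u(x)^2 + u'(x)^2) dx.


||u||_{H^1}^2 = 187/15

The H^1 norm (squared) on an interval (0, L) is
  ||u||_{H^1}^2 = ∫_0^L u(x)^2 dx + ∫_0^L u'(x)^2 dx.
Compute u'(x) = 4*x - 2.
Then u(x)^2 = 4*x**4 - 8*x**3 - 8*x**2 + 12*x + 9 and u'(x)^2 = 16*x**2 - 16*x + 4.
Integrate each monomial from 0 to 1 using ∫_0^1 c·x^n dx = c·1^(n+1)/(n+1):
  ∫_0^1 u(x)^2 dx = ∫_0^1 (4*x^4 - 8*x^3 - 8*x^2 + 12*x + 9) dx. Term by term:
    ∫_0^1 4*x^4 dx = 4/5;  ∫_0^1 -8*x^3 dx = -2;  ∫_0^1 -8*x^2 dx = -8/3;
    ∫_0^1 12*x dx = 6;  ∫_0^1 9 dx = 9.
  Sum: 4/5 − 2 − 8/3 + 6 + 9 = 167/15.
  ∫_0^1 u'(x)^2 dx = ∫_0^1 (16*x^2 - 16*x + 4) dx. Term by term:
    ∫_0^1 16*x^2 dx = 16/3;  ∫_0^1 -16*x dx = -8;  ∫_0^1 4 dx = 4.
  Sum: 16/3 − 8 + 4 = 4/3.
Adding: ||u||_{H^1}^2 = 167/15 + 4/3 = 187/15.


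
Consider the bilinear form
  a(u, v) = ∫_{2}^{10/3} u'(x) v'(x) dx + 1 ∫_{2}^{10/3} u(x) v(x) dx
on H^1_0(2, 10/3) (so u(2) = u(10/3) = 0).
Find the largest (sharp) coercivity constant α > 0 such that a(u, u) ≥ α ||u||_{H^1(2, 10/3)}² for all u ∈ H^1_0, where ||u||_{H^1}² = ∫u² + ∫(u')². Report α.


α = 1

Coercivity of a(·,·) on H^1_0(2, 10/3) means a(u, u) ≥ α ||u||_{H^1}² for every u ∈ H^1_0.
The interval has length L = 4/3, and Poincaré/coercivity depend only on L. Here a(u, u) = ∫(u')² + (1)·∫u².
Here c = 1 ≥ 1, so a(u,u) = ∫(u')² + c∫u² ≥ ∫(u')² + ∫u² = ||u||_{H^1}², i.e. α = 1 works. No larger α is possible: a(u,u) ≥ α||u||_{H^1}² means (1−α)∫(u')² ≥ (α−c)∫u², and for the modes u_n = sin(nπ(x−x₀)/L) (x₀ the left endpoint) one has ∫u_n²/∫(u_n')² = (L/(nπ))² → 0, so a(u_n,u_n)/||u_n||_{H^1}² → 1. Hence the optimal constant is α = 1.
Therefore α = 1.


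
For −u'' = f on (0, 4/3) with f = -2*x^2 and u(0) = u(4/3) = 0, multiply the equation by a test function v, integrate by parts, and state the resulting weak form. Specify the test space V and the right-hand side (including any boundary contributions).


V = H^1_0(0, 4/3) (so v(0) = v(4/3) = 0); weak form: ∫_0^4/3 u'v' dx = ∫_0^4/3 (-2*x^2) v dx for all v ∈ V.

Multiply both sides by a test function v and integrate from 0 to 4/3:
  ∫_0^4/3 −u''(x) v(x) dx = ∫_0^4/3 f(x) v(x) dx.
Integrate the LHS by parts once:
  ∫_0^4/3 −u'' v dx = −[u'(x) v(x)]_0^4/3 + ∫_0^4/3 u'(x) v'(x) dx.
Thus ∫_0^4/3 u'(x) v'(x) dx = ∫_0^4/3 f(x) v(x) dx + [u'(x) v(x)]_0^4/3.
Choose V so that boundary terms are either known or forced to vanish.
u is Dirichlet: u(0) = u(4/3) = 0. Let V = H^1_0(0, 4/3); then v(0) = v(4/3) = 0, and [u' v]_0^4/3 = 0.
Weak formulation: find u (satisfying any essential BC) such that ∫_0^4/3 u'(x) v'(x) dx = ∫_0^4/3 f v dx for all v ∈ V.
Substituting f(x) = -2*x^2, the right-hand side is ∫_0^4/3 (-2*x^2) v dx.


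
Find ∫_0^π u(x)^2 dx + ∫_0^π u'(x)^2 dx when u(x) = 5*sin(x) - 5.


||u||_{H^1(0,π)}^2 = -100 + 50*π

u'(x) = 5*cos(x).
Expand u² and (u')² and integrate term by term on (0, π), using: for integers n ≥ 1, ∫_0^π sin²(nx) dx = ∫_0^π cos²(nx) dx = π/2; for n ≠ n', ∫_0^π sin(nx)sin(n'x) dx = ∫_0^π cos(nx)cos(n'x) dx = 0; and by product-to-sum, ∫_0^π sin(nx)cos(n'x) dx = ½∫_0^π [sin((n+n')x) + sin((n−n')x)] dx, which is 0 when n+n' is even and 2n/(n²−n'²) when n+n' is odd (it need not vanish on (0, π)). For the constant mode: ∫_0^π 1 dx = π, ∫_0^π cos(nx) dx = 0, ∫_0^π sin(nx) dx = (1−(−1)^n)/n.
  u² squared terms: (-5)²·∫1 dx = 25·π = 25*π;  (5)²·∫sin(x)² dx = 25·π/2 = 25*π/2.
  u² cross terms: 2·(-5)·(5)·∫1·sin(x) dx = -50·(2) = -100.
  So ∫_0^π u² dx = 25*π + 25*π/2 − 100 = -100 + 75*π/2.
  (u')² squared terms: (5)²·∫cos(x)² dx = 25·π/2 = 25*π/2.
  So ∫_0^π (u')² dx = 25*π/2.
||u||_{H^1}^2 = (-100 + 75*π/2) + (25*π/2) = -100 + 50*π.


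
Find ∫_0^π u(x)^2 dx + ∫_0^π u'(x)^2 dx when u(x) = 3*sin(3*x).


||u||_{H^1(0,π)}^2 = 45*π

u'(x) = 9*cos(3*x).
Expand u² and (u')² and integrate term by term on (0, π), using: for integers n ≥ 1, ∫_0^π sin²(nx) dx = ∫_0^π cos²(nx) dx = π/2; for n ≠ n', ∫_0^π sin(nx)sin(n'x) dx = ∫_0^π cos(nx)cos(n'x) dx = 0; and by product-to-sum, ∫_0^π sin(nx)cos(n'x) dx = ½∫_0^π [sin((n+n')x) + sin((n−n')x)] dx, which is 0 when n+n' is even and 2n/(n²−n'²) when n+n' is odd (it need not vanish on (0, π)).
  u² squared terms: (3)²·∫sin(3x)² dx = 9·π/2 = 9*π/2.
  So ∫_0^π u² dx = 9*π/2.
  (u')² squared terms: (9)²·∫cos(3x)² dx = 81·π/2 = 81*π/2.
  So ∫_0^π (u')² dx = 81*π/2.
||u||_{H^1}^2 = (9*π/2) + (81*π/2) = 45*π.


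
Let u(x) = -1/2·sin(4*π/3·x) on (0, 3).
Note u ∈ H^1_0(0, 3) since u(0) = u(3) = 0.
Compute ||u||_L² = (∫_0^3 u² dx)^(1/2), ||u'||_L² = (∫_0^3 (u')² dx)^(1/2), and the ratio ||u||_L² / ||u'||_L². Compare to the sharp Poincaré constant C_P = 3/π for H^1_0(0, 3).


||u||_L² / ||u'||_L² = 3/(4*π) < C_P = 3/π.

u(x) = -1/2·sin(4*π/3·x), so u'(x) = -2*π*cos(4*π*x/3)/3.
Writing u(x) = A·sin(kπx/L) with A = -1/2 and k = 4, use ∫_0^L sin²(kπx/L) dx = L/2 and ∫_0^L cos²(kπx/L) dx = L/2.
u² = 1/4·sin²(4*π/3·x) and (u')² = 4*π^2/9·cos²(4*π/3·x), and each of sin², cos² integrates to L/2 = 3/2 over (0, 3).
∫_0^3 u² dx = 3/8, so ||u||_L² = sqrt(6)/4.
∫_0^3 (u')² dx = 2*π^2/3, so ||u'||_L² = sqrt(6)*π/3.
Ratio ||u||_L² / ||u'||_L² = 3/(4*π).
Sharp Poincaré constant on H^1_0(0, 3) is C_P = L/π = 3/π, achieved by sin(π/3·x).
This is the k = 4 harmonic; the ratio L/(kπ) is strictly less than C_P = L/π, consistent with the sharp inequality ||u||_L² ≤ C_P ||u'||_L².


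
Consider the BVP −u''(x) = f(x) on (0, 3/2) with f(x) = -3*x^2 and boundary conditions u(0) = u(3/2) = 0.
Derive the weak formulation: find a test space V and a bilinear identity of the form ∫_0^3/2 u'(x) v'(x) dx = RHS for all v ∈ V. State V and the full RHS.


V = H^1_0(0, 3/2) (so v(0) = v(3/2) = 0); weak form: ∫_0^3/2 u'v' dx = ∫_0^3/2 (-3*x^2) v dx for all v ∈ V.

Multiply both sides by a test function v and integrate from 0 to 3/2:
  ∫_0^3/2 −u''(x) v(x) dx = ∫_0^3/2 f(x) v(x) dx.
Integrate the LHS by parts once:
  ∫_0^3/2 −u'' v dx = −[u'(x) v(x)]_0^3/2 + ∫_0^3/2 u'(x) v'(x) dx.
Thus ∫_0^3/2 u'(x) v'(x) dx = ∫_0^3/2 f(x) v(x) dx + [u'(x) v(x)]_0^3/2.
Choose V so that boundary terms are either known or forced to vanish.
u is Dirichlet: u(0) = u(3/2) = 0. Let V = H^1_0(0, 3/2); then v(0) = v(3/2) = 0, and [u' v]_0^3/2 = 0.
Weak formulation: find u (satisfying any essential BC) such that ∫_0^3/2 u'(x) v'(x) dx = ∫_0^3/2 f v dx for all v ∈ V.
Substituting f(x) = -3*x^2, the right-hand side is ∫_0^3/2 (-3*x^2) v dx.


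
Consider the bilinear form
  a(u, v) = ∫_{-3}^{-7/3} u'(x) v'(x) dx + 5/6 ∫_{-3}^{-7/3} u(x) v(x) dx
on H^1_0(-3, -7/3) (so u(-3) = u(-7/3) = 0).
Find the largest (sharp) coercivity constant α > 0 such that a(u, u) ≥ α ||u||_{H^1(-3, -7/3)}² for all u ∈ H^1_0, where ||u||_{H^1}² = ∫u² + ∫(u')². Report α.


α = (10 + 27*π^2)/(3*(4 + 9*π^2))

Coercivity of a(·,·) on H^1_0(-3, -7/3) means a(u, u) ≥ α ||u||_{H^1}² for every u ∈ H^1_0.
The interval has length L = 2/3, and Poincaré/coercivity depend only on L. Here a(u, u) = ∫(u')² + (5/6)·∫u².
Here 0 < c = 5/6 < 1. The condition a(u,u) ≥ α||u||_{H^1}² reads (1−α)∫(u')² ≥ (α−c)∫u². Any admissible α is ≤ 1 (rapidly oscillating u have ∫u²/∫(u')² → 0), and α = 1 would force 0 ≥ (1−c)∫u², impossible since c < 1; so 1−α > 0. By the sharp Poincaré inequality on H^1_0 of an interval of length L, ∫(u')² ≥ (π/L)²∫u² with equality for the first sine mode sin(π(x−x₀)/L) (x₀ the left endpoint), so the inequality holds for all u iff (1−α)(π/L)² ≥ α − c, i.e. α ≤ ((π/L)² + c)/((π/L)² + 1) = (1 + c(L/π)²)/(1 + (L/π)²). With (π/L)² = 9*π^2/4 and c = 5/6, the largest admissible constant is α = ((π/L)² + c)/((π/L)² + 1).
Simplifying, α = (10 + 27*π^2)/(3*(4 + 9*π^2)).


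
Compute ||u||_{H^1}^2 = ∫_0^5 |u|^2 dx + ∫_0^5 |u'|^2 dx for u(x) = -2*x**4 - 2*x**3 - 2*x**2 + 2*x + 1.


||u||_{H^1}^2 = 152117375/63

The H^1 norm (squared) on an interval (0, L) is
  ||u||_{H^1}^2 = ∫_0^L u(x)^2 dx + ∫_0^L u'(x)^2 dx.
Compute u'(x) = -8*x**3 - 6*x**2 - 4*x + 2.
Then u(x)^2 = 4*x**8 + 8*x**7 + 12*x**6 - 8*x**4 - 12*x**3 + 4*x + 1 and u'(x)^2 = 64*x**6 + 96*x**5 + 100*x**4 + 16*x**3 - 8*x**2 - 16*x + 4.
Integrate each monomial from 0 to 5 using ∫_0^5 c·x^n dx = c·5^(n+1)/(n+1):
  ∫_0^5 u(x)^2 dx = ∫_0^5 (4*x^8 + 8*x^7 + 12*x^6 - 8*x^4 - 12*x^3 + 4*x + 1) dx. Term by term:
    ∫_0^5 4*x^8 dx = 7812500/9;  ∫_0^5 8*x^7 dx = 390625;  ∫_0^5 12*x^6 dx = 937500/7;
    ∫_0^5 -8*x^4 dx = -5000;  ∫_0^5 -12*x^3 dx = -1875;  ∫_0^5 4*x dx = 50;
    ∫_0^5 1 dx = 5.
  Sum: 7812500/9 + 390625 + 937500/7 − 5000 − 1875 + 50 + 5 = 87304715/63.
  ∫_0^5 u'(x)^2 dx = ∫_0^5 (64*x^6 + 96*x^5 + 100*x^4 + 16*x^3 - 8*x^2 - 16*x + 4) dx. Term by term:
    ∫_0^5 64*x^6 dx = 5000000/7;  ∫_0^5 96*x^5 dx = 250000;  ∫_0^5 100*x^4 dx = 62500;
    ∫_0^5 16*x^3 dx = 2500;  ∫_0^5 -8*x^2 dx = -1000/3;  ∫_0^5 -16*x dx = -200;
    ∫_0^5 4 dx = 20.
  Sum: 5000000/7 + 250000 + 62500 + 2500 − 1000/3 − 200 + 20 = 21604220/21.
Adding: ||u||_{H^1}^2 = 87304715/63 + 21604220/21 = 152117375/63.


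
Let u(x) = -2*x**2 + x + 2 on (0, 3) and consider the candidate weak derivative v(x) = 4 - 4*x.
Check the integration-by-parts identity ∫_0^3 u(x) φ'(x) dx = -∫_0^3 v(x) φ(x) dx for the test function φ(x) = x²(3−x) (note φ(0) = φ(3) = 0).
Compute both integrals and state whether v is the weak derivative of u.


LHS = 837/20, RHS = 108/5. No, v is not the weak derivative of u.

u(x) = -2*x**2 + x + 2, classical derivative u'(x) = 1 - 4*x.
φ(x) = x²(3−x), so φ'(x) = 3*x*(2 - x).
Note φ(0) = φ(3) = 0, so the boundary term u·φ vanishes.
LHS = ∫_0^3 u(x) φ'(x) dx = ∫_0^3 (6*x^4 - 15*x^3 + 12*x) dx. Term by term:
  ∫_0^3 6*x^4 dx = 1458/5;  ∫_0^3 -15*x^3 dx = -1215/4;  ∫_0^3 12*x dx = 54.
Sum: 1458/5 − 1215/4 + 54 = 837/20.
So LHS = 837/20.
∫_0^3 v(x) φ(x) dx = ∫_0^3 (4*x^4 - 16*x^3 + 12*x^2) dx. Term by term:
  ∫_0^3 4*x^4 dx = 972/5;  ∫_0^3 -16*x^3 dx = -324;  ∫_0^3 12*x^2 dx = 108.
Sum: 972/5 − 324 + 108 = -108/5.
So RHS = -∫_0^3 v(x) φ(x) dx = 108/5.
LHS − RHS = 81/4 ≠ 0, so the identity fails.
(For a valid weak derivative the identity must hold for EVERY test function, in particular this one. The failure shows v is NOT the weak derivative of u.)
Correct weak derivative would be u'(x) = 1 - 4*x.


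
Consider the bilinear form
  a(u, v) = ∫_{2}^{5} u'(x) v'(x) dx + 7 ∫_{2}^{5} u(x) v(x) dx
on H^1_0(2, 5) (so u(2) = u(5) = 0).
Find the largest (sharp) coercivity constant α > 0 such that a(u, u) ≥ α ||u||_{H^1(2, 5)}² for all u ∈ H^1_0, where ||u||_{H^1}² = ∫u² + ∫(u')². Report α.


α = 1

Coercivity of a(·,·) on H^1_0(2, 5) means a(u, u) ≥ α ||u||_{H^1}² for every u ∈ H^1_0.
The interval has length L = 3, and Poincaré/coercivity depend only on L. Here a(u, u) = ∫(u')² + (7)·∫u².
Here c = 7 ≥ 1, so a(u,u) = ∫(u')² + c∫u² ≥ ∫(u')² + ∫u² = ||u||_{H^1}², i.e. α = 1 works. No larger α is possible: a(u,u) ≥ α||u||_{H^1}² means (1−α)∫(u')² ≥ (α−c)∫u², and for the modes u_n = sin(nπ(x−x₀)/L) (x₀ the left endpoint) one has ∫u_n²/∫(u_n')² = (L/(nπ))² → 0, so a(u_n,u_n)/||u_n||_{H^1}² → 1. Hence the optimal constant is α = 1.
Therefore α = 1.


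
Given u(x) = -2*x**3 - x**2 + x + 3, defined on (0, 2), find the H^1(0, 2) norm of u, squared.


||u||_{H^1}^2 = 12472/35

The H^1 norm (squared) on an interval (0, L) is
  ||u||_{H^1}^2 = ∫_0^L u(x)^2 dx + ∫_0^L u'(x)^2 dx.
Compute u'(x) = -6*x**2 - 2*x + 1.
Then u(x)^2 = 4*x**6 + 4*x**5 - 3*x**4 - 14*x**3 - 5*x**2 + 6*x + 9 and u'(x)^2 = 36*x**4 + 24*x**3 - 8*x**2 - 4*x + 1.
Integrate each monomial from 0 to 2 using ∫_0^2 c·x^n dx = c·2^(n+1)/(n+1):
  ∫_0^2 u(x)^2 dx = ∫_0^2 (4*x^6 + 4*x^5 - 3*x^4 - 14*x^3 - 5*x^2 + 6*x + 9) dx. Term by term:
    ∫_0^2 4*x^6 dx = 512/7;  ∫_0^2 4*x^5 dx = 128/3;  ∫_0^2 -3*x^4 dx = -96/5;
    ∫_0^2 -14*x^3 dx = -56;  ∫_0^2 -5*x^2 dx = -40/3;  ∫_0^2 6*x dx = 12;
    ∫_0^2 9 dx = 18.
  Sum: 512/7 + 128/3 − 96/5 − 56 − 40/3 + 12 + 18 = 6014/105.
  ∫_0^2 u'(x)^2 dx = ∫_0^2 (36*x^4 + 24*x^3 - 8*x^2 - 4*x + 1) dx. Term by term:
    ∫_0^2 36*x^4 dx = 1152/5;  ∫_0^2 24*x^3 dx = 96;  ∫_0^2 -8*x^2 dx = -64/3;
    ∫_0^2 -4*x dx = -8;  ∫_0^2 1 dx = 2.
  Sum: 1152/5 + 96 − 64/3 − 8 + 2 = 4486/15.
Adding: ||u||_{H^1}^2 = 6014/105 + 4486/15 = 12472/35.


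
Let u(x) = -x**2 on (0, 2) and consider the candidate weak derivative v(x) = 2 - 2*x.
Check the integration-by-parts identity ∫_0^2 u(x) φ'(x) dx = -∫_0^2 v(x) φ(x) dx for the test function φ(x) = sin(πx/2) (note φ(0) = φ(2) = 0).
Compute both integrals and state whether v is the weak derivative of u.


LHS = 8/π, RHS = 0. No, v is not the weak derivative of u.

u(x) = -x**2, classical derivative u'(x) = -2*x.
φ(x) = sin(πx/2), so φ'(x) = π*cos(π*x/2)/2.
Note φ(0) = φ(2) = 0, so the boundary term u·φ vanishes.
LHS = ∫_0^2 u(x) φ'(x) dx = ∫_0^2 (-π*x^2*cos(π*x/2)/2) dx. Term by term:
  ∫_0^2 -π*x^2*cos(π*x/2)/2 dx = 8/π.
So LHS = 8/π.
∫_0^2 v(x) φ(x) dx = ∫_0^2 (-2*x*sin(π*x/2) + 2*sin(π*x/2)) dx. Term by term:
  ∫_0^2 2*sin(π*x/2) dx = 8/π;  ∫_0^2 -2*x*sin(π*x/2) dx = -8/π.
Sum: 8/π − 8/π = 0.
So RHS = -∫_0^2 v(x) φ(x) dx = 0.
LHS − RHS = 8/π ≠ 0, so the identity fails.
(For a valid weak derivative the identity must hold for EVERY test function, in particular this one. The failure shows v is NOT the weak derivative of u.)
Correct weak derivative would be u'(x) = -2*x.


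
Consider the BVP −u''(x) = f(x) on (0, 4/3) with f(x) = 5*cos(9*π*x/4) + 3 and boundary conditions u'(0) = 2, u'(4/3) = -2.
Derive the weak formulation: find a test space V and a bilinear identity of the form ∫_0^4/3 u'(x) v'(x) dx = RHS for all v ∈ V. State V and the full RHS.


V = H^1(0, 4/3) (v unrestricted at boundary; u is determined up to an additive constant); weak form: ∫_0^4/3 u'v' dx = ∫_0^4/3 (5*cos(9*π*x/4) + 3) v dx − 2·v(4/3) − 2·v(0) for all v ∈ V.

Multiply both sides by a test function v and integrate from 0 to 4/3:
  ∫_0^4/3 −u''(x) v(x) dx = ∫_0^4/3 f(x) v(x) dx.
Integrate the LHS by parts once:
  ∫_0^4/3 −u'' v dx = −[u'(x) v(x)]_0^4/3 + ∫_0^4/3 u'(x) v'(x) dx.
Thus ∫_0^4/3 u'(x) v'(x) dx = ∫_0^4/3 f(x) v(x) dx + [u'(x) v(x)]_0^4/3.
Choose V so that boundary terms are either known or forced to vanish.
u has inhomogeneous Neumann u'(0) = 2, u'(4/3) = -2. [u' v]_0^4/3 = (-2)·v(4/3) − (2)·v(0) = − 2·v(4/3) − 2·v(0). Take V = H^1(0, 4/3); boundary term becomes part of RHS.
Weak formulation: find u (satisfying any essential BC) such that ∫_0^4/3 u'(x) v'(x) dx = ∫_0^4/3 f v dx − 2·v(4/3) − 2·v(0) for all v ∈ V (Neumann data are natural BCs: they enter the RHS as boundary terms).
Substituting f(x) = 5*cos(9*π*x/4) + 3, the right-hand side is ∫_0^4/3 (5*cos(9*π*x/4) + 3) v dx − 2·v(4/3) − 2·v(0).
Compatibility check (pure Neumann): taking v ≡ 1 ∈ V gives 0 = ∫_0^4/3 f dx + (-2) − (2), i.e. ∫_0^4/3 f dx must equal u'(0) − u'(4/3) = 4. Indeed ∫_0^4/3 (5*cos(9*π*x/4) + 3) dx = 4, so the data are compatible. The solution is then unique only up to an additive constant (fix it e.g. by requiring ∫_0^4/3 u dx = 0).


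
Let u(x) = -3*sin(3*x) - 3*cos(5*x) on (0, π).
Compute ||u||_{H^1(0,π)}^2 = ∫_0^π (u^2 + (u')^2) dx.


||u||_{H^1(0,π)}^2 = 162*π

u'(x) = 15*sin(5*x) - 9*cos(3*x).
Expand u² and (u')² and integrate term by term on (0, π), using: for integers n ≥ 1, ∫_0^π sin²(nx) dx = ∫_0^π cos²(nx) dx = π/2; for n ≠ n', ∫_0^π sin(nx)sin(n'x) dx = ∫_0^π cos(nx)cos(n'x) dx = 0; and by product-to-sum, ∫_0^π sin(nx)cos(n'x) dx = ½∫_0^π [sin((n+n')x) + sin((n−n')x)] dx, which is 0 when n+n' is even and 2n/(n²−n'²) when n+n' is odd (it need not vanish on (0, π)).
  u² squared terms: (-3)²·∫cos(5x)² dx = 9·π/2 = 9*π/2;  (-3)²·∫sin(3x)² dx = 9·π/2 = 9*π/2.
  u² cross terms: 2·(-3)·(-3)·∫cos(5x)·sin(3x) dx = 18·(0) = 0.
  So ∫_0^π u² dx = 9*π/2 + 9*π/2 + 0 = 9*π.
  (u')² squared terms: (-9)²·∫cos(3x)² dx = 81·π/2 = 81*π/2;  (15)²·∫sin(5x)² dx = 225·π/2 = 225*π/2.
  (u')² cross terms: 2·(-9)·(15)·∫cos(3x)·sin(5x) dx = -270·(0) = 0.
  So ∫_0^π (u')² dx = 81*π/2 + 225*π/2 + 0 = 153*π.
||u||_{H^1}^2 = (9*π) + (153*π) = 162*π.


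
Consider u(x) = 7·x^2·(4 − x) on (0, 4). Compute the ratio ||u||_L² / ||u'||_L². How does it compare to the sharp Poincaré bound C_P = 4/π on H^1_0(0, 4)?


||u||_L² / ||u'||_L² = 2*sqrt(14)/7 < C_P = 4/π.

u(x) = 7·x^2·(4 − x), so u'(x) = 7*x*(8 - 3*x).
u(x) = 7·x^2·(4 − x) vanishes at x = 0 and x = 4, so u ∈ H^1_0(0, 4). Differentiate via the product rule and integrate the resulting polynomials term by term.
  ∫_0^4 u² dx = ∫_0^4 (49*x^6 - 392*x^5 + 784*x^4) dx. Term by term:
    ∫_0^4 49*x^6 dx = 114688;  ∫_0^4 -392*x^5 dx = -802816/3;  ∫_0^4 784*x^4 dx = 802816/5.
  Sum: 114688 − 802816/3 + 802816/5 = 114688/15.
  ∫_0^4 (u')² dx = ∫_0^4 (441*x^4 - 2352*x^3 + 3136*x^2) dx. Term by term:
    ∫_0^4 441*x^4 dx = 451584/5;  ∫_0^4 -2352*x^3 dx = -150528;  ∫_0^4 3136*x^2 dx = 200704/3.
  Sum: 451584/5 − 150528 + 200704/3 = 100352/15.
∫_0^4 u² dx = 114688/15, so ||u||_L² = 128*sqrt(105)/15.
∫_0^4 (u')² dx = 100352/15, so ||u'||_L² = 224*sqrt(30)/15.
Ratio ||u||_L² / ||u'||_L² = 2*sqrt(14)/7.
Sharp Poincaré constant on H^1_0(0, 4) is C_P = L/π = 4/π, achieved by sin(π/4·x).
A polynomial bump cannot attain the sharp Poincaré constant (only the first sine eigenfunction does), so the ratio is strictly less than C_P, consistent with ||u||_L² ≤ C_P ||u'||_L².


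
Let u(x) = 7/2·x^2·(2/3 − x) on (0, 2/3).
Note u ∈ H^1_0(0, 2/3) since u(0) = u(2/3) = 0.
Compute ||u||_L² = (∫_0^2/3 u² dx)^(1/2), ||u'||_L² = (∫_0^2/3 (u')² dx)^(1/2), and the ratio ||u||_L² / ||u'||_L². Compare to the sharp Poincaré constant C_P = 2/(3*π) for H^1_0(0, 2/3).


||u||_L² / ||u'||_L² = sqrt(14)/21 < C_P = 2/(3*π).

u(x) = 7/2·x^2·(2/3 − x), so u'(x) = 7*x*(4 - 9*x)/6.
u(x) = 7/2·x^2·(2/3 − x) vanishes at x = 0 and x = 2/3, so u ∈ H^1_0(0, 2/3). Differentiate via the product rule and integrate the resulting polynomials term by term.
  ∫_0^2/3 u² dx = ∫_0^2/3 (49*x^6/4 - 49*x^5/3 + 49*x^4/9) dx. Term by term:
    ∫_0^2/3 49*x^6/4 dx = 224/2187;  ∫_0^2/3 -49*x^5/3 dx = -1568/6561;  ∫_0^2/3 49*x^4/9 dx = 1568/10935.
  Sum: 224/2187 − 1568/6561 + 1568/10935 = 224/32805.
  ∫_0^2/3 (u')² dx = ∫_0^2/3 (441*x^4/4 - 98*x^3 + 196*x^2/9) dx. Term by term:
    ∫_0^2/3 441*x^4/4 dx = 392/135;  ∫_0^2/3 -98*x^3 dx = -392/81;  ∫_0^2/3 196*x^2/9 dx = 1568/729.
  Sum: 392/135 − 392/81 + 1568/729 = 784/3645.
∫_0^2/3 u² dx = 224/32805, so ||u||_L² = 4*sqrt(70)/405.
∫_0^2/3 (u')² dx = 784/3645, so ||u'||_L² = 28*sqrt(5)/135.
Ratio ||u||_L² / ||u'||_L² = sqrt(14)/21.
Sharp Poincaré constant on H^1_0(0, 2/3) is C_P = L/π = 2/(3*π), achieved by sin(3*π/2·x).
A polynomial bump cannot attain the sharp Poincaré constant (only the first sine eigenfunction does), so the ratio is strictly less than C_P, consistent with ||u||_L² ≤ C_P ||u'||_L².


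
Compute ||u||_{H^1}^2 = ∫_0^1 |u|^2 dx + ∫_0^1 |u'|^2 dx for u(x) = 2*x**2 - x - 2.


||u||_{H^1}^2 = 29/5

The H^1 norm (squared) on an interval (0, L) is
  ||u||_{H^1}^2 = ∫_0^L u(x)^2 dx + ∫_0^L u'(x)^2 dx.
Compute u'(x) = 4*x - 1.
Then u(x)^2 = 4*x**4 - 4*x**3 - 7*x**2 + 4*x + 4 and u'(x)^2 = 16*x**2 - 8*x + 1.
Integrate each monomial from 0 to 1 using ∫_0^1 c·x^n dx = c·1^(n+1)/(n+1):
  ∫_0^1 u(x)^2 dx = ∫_0^1 (4*x^4 - 4*x^3 - 7*x^2 + 4*x + 4) dx. Term by term:
    ∫_0^1 4*x^4 dx = 4/5;  ∫_0^1 -4*x^3 dx = -1;  ∫_0^1 -7*x^2 dx = -7/3;
    ∫_0^1 4*x dx = 2;  ∫_0^1 4 dx = 4.
  Sum: 4/5 − 1 − 7/3 + 2 + 4 = 52/15.
  ∫_0^1 u'(x)^2 dx = ∫_0^1 (16*x^2 - 8*x + 1) dx. Term by term:
    ∫_0^1 16*x^2 dx = 16/3;  ∫_0^1 -8*x dx = -4;  ∫_0^1 1 dx = 1.
  Sum: 16/3 − 4 + 1 = 7/3.
Adding: ||u||_{H^1}^2 = 52/15 + 7/3 = 29/5.


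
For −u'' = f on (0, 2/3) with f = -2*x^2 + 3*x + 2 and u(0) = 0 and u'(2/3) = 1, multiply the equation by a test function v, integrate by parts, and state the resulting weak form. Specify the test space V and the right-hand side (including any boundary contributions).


V = {v ∈ H^1(0, 2/3) : v(0) = 0} (test functions vanish at x = 0 where u is specified); weak form: ∫_0^2/3 u'v' dx = ∫_0^2/3 (-2*x^2 + 3*x + 2) v dx + v(2/3) for all v ∈ V.

Multiply both sides by a test function v and integrate from 0 to 2/3:
  ∫_0^2/3 −u''(x) v(x) dx = ∫_0^2/3 f(x) v(x) dx.
Integrate the LHS by parts once:
  ∫_0^2/3 −u'' v dx = −[u'(x) v(x)]_0^2/3 + ∫_0^2/3 u'(x) v'(x) dx.
Thus ∫_0^2/3 u'(x) v'(x) dx = ∫_0^2/3 f(x) v(x) dx + [u'(x) v(x)]_0^2/3.
Choose V so that boundary terms are either known or forced to vanish.
Mixed BC: u(0) = 0 (Dirichlet) and u'(2/3) = 1 (Neumann). Define V = {v ∈ H^1(0, 2/3) : v(0) = 0}. Then [u' v]_0^2/3 = u'(2/3)·v(2/3) − u'(0)·0 = v(2/3).
Weak formulation: find u (satisfying any essential BC) such that ∫_0^2/3 u'(x) v'(x) dx = ∫_0^2/3 f v dx + v(2/3) for all v ∈ V (Dirichlet at 0 absorbed into V; Neumann datum at x = 2/3 contributes the boundary term).
Substituting f(x) = -2*x^2 + 3*x + 2, the right-hand side is ∫_0^2/3 (-2*x^2 + 3*x + 2) v dx + v(2/3).


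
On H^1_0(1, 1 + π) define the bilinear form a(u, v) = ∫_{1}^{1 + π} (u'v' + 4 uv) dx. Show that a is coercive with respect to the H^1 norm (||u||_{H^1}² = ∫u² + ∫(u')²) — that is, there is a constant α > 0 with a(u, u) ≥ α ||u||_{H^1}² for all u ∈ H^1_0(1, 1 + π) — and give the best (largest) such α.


α = 1

Coercivity of a(·,·) on H^1_0(1, 1 + π) means a(u, u) ≥ α ||u||_{H^1}² for every u ∈ H^1_0.
The interval has length L = π, and Poincaré/coercivity depend only on L. Here a(u, u) = ∫(u')² + (4)·∫u².
Here c = 4 ≥ 1, so a(u,u) = ∫(u')² + c∫u² ≥ ∫(u')² + ∫u² = ||u||_{H^1}², i.e. α = 1 works. No larger α is possible: a(u,u) ≥ α||u||_{H^1}² means (1−α)∫(u')² ≥ (α−c)∫u², and for the modes u_n = sin(nπ(x−x₀)/L) (x₀ the left endpoint) one has ∫u_n²/∫(u_n')² = (L/(nπ))² → 0, so a(u_n,u_n)/||u_n||_{H^1}² → 1. Hence the optimal constant is α = 1.
Therefore α = 1.


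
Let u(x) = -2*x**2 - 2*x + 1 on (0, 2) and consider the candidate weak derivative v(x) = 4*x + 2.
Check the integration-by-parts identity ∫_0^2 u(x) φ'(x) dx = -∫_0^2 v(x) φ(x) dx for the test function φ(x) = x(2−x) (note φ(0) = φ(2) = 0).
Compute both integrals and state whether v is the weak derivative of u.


LHS = 8, RHS = -8. No, v is not the weak derivative of u.

u(x) = -2*x**2 - 2*x + 1, classical derivative u'(x) = -4*x - 2.
φ(x) = x(2−x), so φ'(x) = 2 - 2*x.
Note φ(0) = φ(2) = 0, so the boundary term u·φ vanishes.
LHS = ∫_0^2 u(x) φ'(x) dx = ∫_0^2 (4*x^3 - 6*x + 2) dx. Term by term:
  ∫_0^2 4*x^3 dx = 16;  ∫_0^2 -6*x dx = -12;  ∫_0^2 2 dx = 4.
Sum: 16 − 12 + 4 = 8.
So LHS = 8.
∫_0^2 v(x) φ(x) dx = ∫_0^2 (-4*x^3 + 6*x^2 + 4*x) dx. Term by term:
  ∫_0^2 -4*x^3 dx = -16;  ∫_0^2 6*x^2 dx = 16;  ∫_0^2 4*x dx = 8.
Sum: -16 + 16 + 8 = 8.
So RHS = -∫_0^2 v(x) φ(x) dx = -8.
LHS − RHS = 16 ≠ 0, so the identity fails.
(For a valid weak derivative the identity must hold for EVERY test function, in particular this one. The failure shows v is NOT the weak derivative of u.)
Correct weak derivative would be u'(x) = -4*x - 2.


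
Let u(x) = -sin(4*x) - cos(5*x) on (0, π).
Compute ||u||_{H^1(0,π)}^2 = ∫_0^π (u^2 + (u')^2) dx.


||u||_{H^1(0,π)}^2 = -416/9 + 43*π/2

u'(x) = 5*sin(5*x) - 4*cos(4*x).
Expand u² and (u')² and integrate term by term on (0, π), using: for integers n ≥ 1, ∫_0^π sin²(nx) dx = ∫_0^π cos²(nx) dx = π/2; for n ≠ n', ∫_0^π sin(nx)sin(n'x) dx = ∫_0^π cos(nx)cos(n'x) dx = 0; and by product-to-sum, ∫_0^π sin(nx)cos(n'x) dx = ½∫_0^π [sin((n+n')x) + sin((n−n')x)] dx, which is 0 when n+n' is even and 2n/(n²−n'²) when n+n' is odd (it need not vanish on (0, π)).
  u² squared terms: (-1)²·∫cos(5x)² dx = 1·π/2 = π/2;  (-1)²·∫sin(4x)² dx = 1·π/2 = π/2.
  u² cross terms: 2·(-1)·(-1)·∫cos(5x)·sin(4x) dx = 2·(-8/9) = -16/9.
  So ∫_0^π u² dx = π/2 + π/2 − 16/9 = -16/9 + π.
  (u')² squared terms: (-4)²·∫cos(4x)² dx = 16·π/2 = 8*π;  (5)²·∫sin(5x)² dx = 25·π/2 = 25*π/2.
  (u')² cross terms: 2·(-4)·(5)·∫cos(4x)·sin(5x) dx = -40·(10/9) = -400/9.
  So ∫_0^π (u')² dx = 8*π + 25*π/2 − 400/9 = -400/9 + 41*π/2.
||u||_{H^1}^2 = (-16/9 + π) + (-400/9 + 41*π/2) = -416/9 + 43*π/2.


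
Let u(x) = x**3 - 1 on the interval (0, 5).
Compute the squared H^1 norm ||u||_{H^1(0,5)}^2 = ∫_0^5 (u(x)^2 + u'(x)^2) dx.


||u||_{H^1}^2 = 230695/14

The H^1 norm (squared) on an interval (0, L) is
  ||u||_{H^1}^2 = ∫_0^L u(x)^2 dx + ∫_0^L u'(x)^2 dx.
Compute u'(x) = 3*x**2.
Then u(x)^2 = x**6 - 2*x**3 + 1 and u'(x)^2 = 9*x**4.
Integrate each monomial from 0 to 5 using ∫_0^5 c·x^n dx = c·5^(n+1)/(n+1):
  ∫_0^5 u(x)^2 dx = ∫_0^5 (x^6 - 2*x^3 + 1) dx. Term by term:
    ∫_0^5 x^6 dx = 78125/7;  ∫_0^5 -2*x^3 dx = -625/2;  ∫_0^5 1 dx = 5.
  Sum: 78125/7 − 625/2 + 5 = 151945/14.
  ∫_0^5 u'(x)^2 dx = ∫_0^5 (9*x^4) dx. Term by term:
    ∫_0^5 9*x^4 dx = 5625.
Adding: ||u||_{H^1}^2 = 151945/14 + 5625 = 230695/14.


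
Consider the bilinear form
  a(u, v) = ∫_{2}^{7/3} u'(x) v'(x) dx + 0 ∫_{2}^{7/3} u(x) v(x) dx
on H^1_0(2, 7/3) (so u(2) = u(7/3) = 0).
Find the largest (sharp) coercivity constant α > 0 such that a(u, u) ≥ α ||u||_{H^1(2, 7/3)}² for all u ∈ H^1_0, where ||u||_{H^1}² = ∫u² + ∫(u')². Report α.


α = 9*π^2/(1 + 9*π^2)

Coercivity of a(·,·) on H^1_0(2, 7/3) means a(u, u) ≥ α ||u||_{H^1}² for every u ∈ H^1_0.
The interval has length L = 1/3, and Poincaré/coercivity depend only on L. Here a(u, u) = ∫(u')² + (0)·∫u².
Here c = 0, so a(u,u) = ∫(u')² alone. The condition a(u,u) ≥ α||u||_{H^1}² reads (1−α)∫(u')² ≥ (α−c)∫u². Any admissible α is ≤ 1 (rapidly oscillating u have ∫u²/∫(u')² → 0), and α = 1 would force 0 ≥ (1−c)∫u², impossible since c < 1; so 1−α > 0. By the sharp Poincaré inequality on H^1_0 of an interval of length L, ∫(u')² ≥ (π/L)²∫u² with equality for the first sine mode sin(π(x−x₀)/L) (x₀ the left endpoint), so the inequality holds for all u iff (1−α)(π/L)² ≥ α − c, i.e. α ≤ ((π/L)² + c)/((π/L)² + 1) = (1 + c(L/π)²)/(1 + (L/π)²). (Direct route, valid since c ≤ 0: Poincaré gives c∫u² ≥ c(L/π)²∫(u')², so a(u,u) ≥ (1 + c(L/π)²)∫(u')², while ||u||_{H^1}² ≤ (1 + (L/π)²)∫(u')²; dividing yields the same α.) With (π/L)² = 9*π^2 and c = 0, the largest admissible constant is α = ((π/L)² + c)/((π/L)² + 1).
Simplifying, α = 9*π^2/(1 + 9*π^2).


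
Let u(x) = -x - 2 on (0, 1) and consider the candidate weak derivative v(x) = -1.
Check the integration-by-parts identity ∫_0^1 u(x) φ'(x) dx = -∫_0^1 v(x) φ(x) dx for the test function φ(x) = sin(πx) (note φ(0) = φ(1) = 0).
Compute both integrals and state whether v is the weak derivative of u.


LHS = 2/π, RHS = 2/π. Yes, v = u' weakly.

u(x) = -x - 2, classical derivative u'(x) = -1.
φ(x) = sin(πx), so φ'(x) = π*cos(π*x).
Note φ(0) = φ(1) = 0, so the boundary term u·φ vanishes.
LHS = ∫_0^1 u(x) φ'(x) dx = ∫_0^1 (-π*x*cos(π*x) - 2*π*cos(π*x)) dx. Term by term:
  ∫_0^1 -2*π*cos(π*x) dx = 0;  ∫_0^1 -π*x*cos(π*x) dx = 2/π.
Sum: 0 + 2/π = 2/π.
So LHS = 2/π.
∫_0^1 v(x) φ(x) dx = ∫_0^1 (-sin(π*x)) dx. Term by term:
  ∫_0^1 -sin(π*x) dx = -2/π.
So RHS = -∫_0^1 v(x) φ(x) dx = 2/π.
LHS = RHS, so the identity holds for this test φ.
Moreover u is smooth here and v(x) = u'(x) = -1 pointwise, so the identity holds for every test function. Hence v is the weak derivative of u.


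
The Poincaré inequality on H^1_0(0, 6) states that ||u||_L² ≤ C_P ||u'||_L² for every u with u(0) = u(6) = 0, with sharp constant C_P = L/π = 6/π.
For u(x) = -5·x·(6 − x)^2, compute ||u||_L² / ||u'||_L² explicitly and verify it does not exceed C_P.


||u||_L² / ||u'||_L² = 3*sqrt(14)/7 < C_P = 6/π.

u(x) = -5·x·(6 − x)^2, so u'(x) = 15*(2 - x)*(x - 6).
u(x) = -5·x·(6 − x)^2 vanishes at x = 0 and x = 6, so u ∈ H^1_0(0, 6). Differentiate via the product rule and integrate the resulting polynomials term by term.
  ∫_0^6 u² dx = ∫_0^6 (25*x^6 - 600*x^5 + 5400*x^4 - 21600*x^3 + 32400*x^2) dx. Term by term:
    ∫_0^6 25*x^6 dx = 6998400/7;  ∫_0^6 -600*x^5 dx = -4665600;  ∫_0^6 5400*x^4 dx = 8398080;
    ∫_0^6 -21600*x^3 dx = -6998400;  ∫_0^6 32400*x^2 dx = 2332800.
  Sum: 6998400/7 − 4665600 + 8398080 − 6998400 + 2332800 = 466560/7.
  ∫_0^6 (u')² dx = ∫_0^6 (225*x^4 - 3600*x^3 + 19800*x^2 - 43200*x + 32400) dx. Term by term:
    ∫_0^6 225*x^4 dx = 349920;  ∫_0^6 -3600*x^3 dx = -1166400;  ∫_0^6 19800*x^2 dx = 1425600;
    ∫_0^6 -43200*x dx = -777600;  ∫_0^6 32400 dx = 194400.
  Sum: 349920 − 1166400 + 1425600 − 777600 + 194400 = 25920.
∫_0^6 u² dx = 466560/7, so ||u||_L² = 216*sqrt(70)/7.
∫_0^6 (u')² dx = 25920, so ||u'||_L² = 72*sqrt(5).
Ratio ||u||_L² / ||u'||_L² = 3*sqrt(14)/7.
Sharp Poincaré constant on H^1_0(0, 6) is C_P = L/π = 6/π, achieved by sin(π/6·x).
A polynomial bump cannot attain the sharp Poincaré constant (only the first sine eigenfunction does), so the ratio is strictly less than C_P, consistent with ||u||_L² ≤ C_P ||u'||_L².


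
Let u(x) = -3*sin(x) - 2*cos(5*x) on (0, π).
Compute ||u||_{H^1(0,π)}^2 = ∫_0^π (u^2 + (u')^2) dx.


||u||_{H^1(0,π)}^2 = 61*π

u'(x) = 10*sin(5*x) - 3*cos(x).
Expand u² and (u')² and integrate term by term on (0, π), using: for integers n ≥ 1, ∫_0^π sin²(nx) dx = ∫_0^π cos²(nx) dx = π/2; for n ≠ n', ∫_0^π sin(nx)sin(n'x) dx = ∫_0^π cos(nx)cos(n'x) dx = 0; and by product-to-sum, ∫_0^π sin(nx)cos(n'x) dx = ½∫_0^π [sin((n+n')x) + sin((n−n')x)] dx, which is 0 when n+n' is even and 2n/(n²−n'²) when n+n' is odd (it need not vanish on (0, π)).
  u² squared terms: (-3)²·∫sin(x)² dx = 9·π/2 = 9*π/2;  (-2)²·∫cos(5x)² dx = 4·π/2 = 2*π.
  u² cross terms: 2·(-3)·(-2)·∫sin(x)·cos(5x) dx = 12·(0) = 0.
  So ∫_0^π u² dx = 9*π/2 + 2*π + 0 = 13*π/2.
  (u')² squared terms: (-3)²·∫cos(x)² dx = 9·π/2 = 9*π/2;  (10)²·∫sin(5x)² dx = 100·π/2 = 50*π.
  (u')² cross terms: 2·(-3)·(10)·∫cos(x)·sin(5x) dx = -60·(0) = 0.
  So ∫_0^π (u')² dx = 9*π/2 + 50*π + 0 = 109*π/2.
||u||_{H^1}^2 = (13*π/2) + (109*π/2) = 61*π.


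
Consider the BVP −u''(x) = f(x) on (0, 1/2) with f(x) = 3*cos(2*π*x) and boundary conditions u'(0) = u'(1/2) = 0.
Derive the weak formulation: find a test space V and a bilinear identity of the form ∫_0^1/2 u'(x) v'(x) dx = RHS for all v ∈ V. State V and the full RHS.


V = H^1(0, 1/2) (no boundary constraint on v; u is determined up to an additive constant); weak form: ∫_0^1/2 u'v' dx = ∫_0^1/2 (3*cos(2*π*x)) v dx for all v ∈ V.

Multiply both sides by a test function v and integrate from 0 to 1/2:
  ∫_0^1/2 −u''(x) v(x) dx = ∫_0^1/2 f(x) v(x) dx.
Integrate the LHS by parts once:
  ∫_0^1/2 −u'' v dx = −[u'(x) v(x)]_0^1/2 + ∫_0^1/2 u'(x) v'(x) dx.
Thus ∫_0^1/2 u'(x) v'(x) dx = ∫_0^1/2 f(x) v(x) dx + [u'(x) v(x)]_0^1/2.
Choose V so that boundary terms are either known or forced to vanish.
u has homogeneous Neumann: u'(0) = u'(1/2) = 0. So [u' v]_0^1/2 = 0·v(1/2) − 0·v(0) = 0 for any v; take V = H^1(0, 1/2).
Weak formulation: find u (satisfying any essential BC) such that ∫_0^1/2 u'(x) v'(x) dx = ∫_0^1/2 f v dx for all v ∈ V (homogeneous Neumann, so boundary terms vanish).
Substituting f(x) = 3*cos(2*π*x), the right-hand side is ∫_0^1/2 (3*cos(2*π*x)) v dx.
Compatibility check (pure Neumann): taking v ≡ 1 ∈ V gives 0 = ∫_0^1/2 f dx + (0) − (0), i.e. ∫_0^1/2 f dx must equal u'(0) − u'(1/2) = 0. Indeed ∫_0^1/2 (3*cos(2*π*x)) dx = 0, so the data are compatible. The solution is then unique only up to an additive constant (fix it e.g. by requiring ∫_0^1/2 u dx = 0).


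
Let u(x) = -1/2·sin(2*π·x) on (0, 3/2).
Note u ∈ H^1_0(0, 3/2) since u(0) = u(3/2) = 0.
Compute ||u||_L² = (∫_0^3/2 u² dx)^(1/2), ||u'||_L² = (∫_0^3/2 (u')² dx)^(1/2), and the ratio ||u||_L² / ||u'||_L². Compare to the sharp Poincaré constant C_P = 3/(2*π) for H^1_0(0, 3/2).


||u||_L² / ||u'||_L² = 1/(2*π) < C_P = 3/(2*π).

u(x) = -1/2·sin(2*π·x), so u'(x) = -π*cos(2*π*x).
Writing u(x) = A·sin(kπx/L) with A = -1/2 and k = 3, use ∫_0^L sin²(kπx/L) dx = L/2 and ∫_0^L cos²(kπx/L) dx = L/2.
u² = 1/4·sin²(2*π·x) and (u')² = π^2·cos²(2*π·x), and each of sin², cos² integrates to L/2 = 3/4 over (0, 3/2).
∫_0^3/2 u² dx = 3/16, so ||u||_L² = sqrt(3)/4.
∫_0^3/2 (u')² dx = 3*π^2/4, so ||u'||_L² = sqrt(3)*π/2.
Ratio ||u||_L² / ||u'||_L² = 1/(2*π).
Sharp Poincaré constant on H^1_0(0, 3/2) is C_P = L/π = 3/(2*π), achieved by sin(2*π/3·x).
This is the k = 3 harmonic; the ratio L/(kπ) is strictly less than C_P = L/π, consistent with the sharp inequality ||u||_L² ≤ C_P ||u'||_L².


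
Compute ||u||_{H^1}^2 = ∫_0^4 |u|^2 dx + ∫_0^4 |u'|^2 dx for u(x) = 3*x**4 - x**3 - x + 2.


||u||_{H^1}^2 = 52729172/105

The H^1 norm (squared) on an interval (0, L) is
  ||u||_{H^1}^2 = ∫_0^L u(x)^2 dx + ∫_0^L u'(x)^2 dx.
Compute u'(x) = 12*x**3 - 3*x**2 - 1.
Then u(x)^2 = 9*x**8 - 6*x**7 + x**6 - 6*x**5 + 14*x**4 - 4*x**3 + x**2 - 4*x + 4 and u'(x)^2 = 144*x**6 - 72*x**5 + 9*x**4 - 24*x**3 + 6*x**2 + 1.
Integrate each monomial from 0 to 4 using ∫_0^4 c·x^n dx = c·4^(n+1)/(n+1):
  ∫_0^4 u(x)^2 dx = ∫_0^4 (9*x^8 - 6*x^7 + x^6 - 6*x^5 + 14*x^4 - 4*x^3 + x^2 - 4*x + 4) dx. Term by term:
    ∫_0^4 9*x^8 dx = 262144;  ∫_0^4 -6*x^7 dx = -49152;  ∫_0^4 x^6 dx = 16384/7;
    ∫_0^4 -6*x^5 dx = -4096;  ∫_0^4 14*x^4 dx = 14336/5;  ∫_0^4 -4*x^3 dx = -256;
    ∫_0^4 x^2 dx = 64/3;  ∫_0^4 -4*x dx = -32;  ∫_0^4 4 dx = 16.
  Sum: 262144 − 49152 + 16384/7 − 4096 + 14336/5 − 256 + 64/3 − 32 + 16 = 22454576/105.
  ∫_0^4 u'(x)^2 dx = ∫_0^4 (144*x^6 - 72*x^5 + 9*x^4 - 24*x^3 + 6*x^2 + 1) dx. Term by term:
    ∫_0^4 144*x^6 dx = 2359296/7;  ∫_0^4 -72*x^5 dx = -49152;  ∫_0^4 9*x^4 dx = 9216/5;
    ∫_0^4 -24*x^3 dx = -1536;  ∫_0^4 6*x^2 dx = 128;  ∫_0^4 1 dx = 4.
  Sum: 2359296/7 − 49152 + 9216/5 − 1536 + 128 + 4 = 10091532/35.
Adding: ||u||_{H^1}^2 = 22454576/105 + 10091532/35 = 52729172/105.


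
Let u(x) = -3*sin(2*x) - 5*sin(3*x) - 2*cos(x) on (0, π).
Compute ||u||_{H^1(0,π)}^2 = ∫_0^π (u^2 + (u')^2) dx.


||u||_{H^1(0,π)}^2 = 32 + 303*π/2

u'(x) = 2*sin(x) - 6*cos(2*x) - 15*cos(3*x).
Expand u² and (u')² and integrate term by term on (0, π), using: for integers n ≥ 1, ∫_0^π sin²(nx) dx = ∫_0^π cos²(nx) dx = π/2; for n ≠ n', ∫_0^π sin(nx)sin(n'x) dx = ∫_0^π cos(nx)cos(n'x) dx = 0; and by product-to-sum, ∫_0^π sin(nx)cos(n'x) dx = ½∫_0^π [sin((n+n')x) + sin((n−n')x)] dx, which is 0 when n+n' is even and 2n/(n²−n'²) when n+n' is odd (it need not vanish on (0, π)).
  u² squared terms: (-5)²·∫sin(3x)² dx = 25·π/2 = 25*π/2;  (-3)²·∫sin(2x)² dx = 9·π/2 = 9*π/2;  (-2)²·∫cos(x)² dx = 4·π/2 = 2*π.
  u² cross terms: 2·(-5)·(-3)·∫sin(3x)·sin(2x) dx = 30·(0) = 0;  2·(-5)·(-2)·∫sin(3x)·cos(x) dx = 20·(0) = 0;  2·(-3)·(-2)·∫sin(2x)·cos(x) dx = 12·(4/3) = 16.
  So ∫_0^π u² dx = 25*π/2 + 9*π/2 + 2*π + 0 + 0 + 16 = 16 + 19*π.
  (u')² squared terms: (-15)²·∫cos(3x)² dx = 225·π/2 = 225*π/2;  (-6)²·∫cos(2x)² dx = 36·π/2 = 18*π;  (2)²·∫sin(x)² dx = 4·π/2 = 2*π.
  (u')² cross terms: 2·(-15)·(-6)·∫cos(3x)·cos(2x) dx = 180·(0) = 0;  2·(-15)·(2)·∫cos(3x)·sin(x) dx = -60·(0) = 0;  2·(-6)·(2)·∫cos(2x)·sin(x) dx = -24·(-2/3) = 16.
  So ∫_0^π (u')² dx = 225*π/2 + 18*π + 2*π + 0 + 0 + 16 = 16 + 265*π/2.
||u||_{H^1}^2 = (16 + 19*π) + (16 + 265*π/2) = 32 + 303*π/2.


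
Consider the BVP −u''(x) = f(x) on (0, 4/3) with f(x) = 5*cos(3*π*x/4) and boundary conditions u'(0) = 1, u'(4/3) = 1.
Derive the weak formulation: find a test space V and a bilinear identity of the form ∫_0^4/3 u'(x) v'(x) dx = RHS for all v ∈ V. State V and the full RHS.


V = H^1(0, 4/3) (v unrestricted at boundary; u is determined up to an additive constant); weak form: ∫_0^4/3 u'v' dx = ∫_0^4/3 (5*cos(3*π*x/4)) v dx + v(4/3) − v(0) for all v ∈ V.

Multiply both sides by a test function v and integrate from 0 to 4/3:
  ∫_0^4/3 −u''(x) v(x) dx = ∫_0^4/3 f(x) v(x) dx.
Integrate the LHS by parts once:
  ∫_0^4/3 −u'' v dx = −[u'(x) v(x)]_0^4/3 + ∫_0^4/3 u'(x) v'(x) dx.
Thus ∫_0^4/3 u'(x) v'(x) dx = ∫_0^4/3 f(x) v(x) dx + [u'(x) v(x)]_0^4/3.
Choose V so that boundary terms are either known or forced to vanish.
u has inhomogeneous Neumann u'(0) = 1, u'(4/3) = 1. [u' v]_0^4/3 = (1)·v(4/3) − (1)·v(0) = v(4/3) − v(0). Take V = H^1(0, 4/3); boundary term becomes part of RHS.
Weak formulation: find u (satisfying any essential BC) such that ∫_0^4/3 u'(x) v'(x) dx = ∫_0^4/3 f v dx + v(4/3) − v(0) for all v ∈ V (Neumann data are natural BCs: they enter the RHS as boundary terms).
Substituting f(x) = 5*cos(3*π*x/4), the right-hand side is ∫_0^4/3 (5*cos(3*π*x/4)) v dx + v(4/3) − v(0).
Compatibility check (pure Neumann): taking v ≡ 1 ∈ V gives 0 = ∫_0^4/3 f dx + (1) − (1), i.e. ∫_0^4/3 f dx must equal u'(0) − u'(4/3) = 0. Indeed ∫_0^4/3 (5*cos(3*π*x/4)) dx = 0, so the data are compatible. The solution is then unique only up to an additive constant (fix it e.g. by requiring ∫_0^4/3 u dx = 0).


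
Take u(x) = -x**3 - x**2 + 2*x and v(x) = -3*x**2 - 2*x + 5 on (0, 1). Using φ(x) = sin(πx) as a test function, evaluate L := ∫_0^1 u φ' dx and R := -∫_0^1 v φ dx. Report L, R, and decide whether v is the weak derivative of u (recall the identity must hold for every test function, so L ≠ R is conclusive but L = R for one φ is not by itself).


LHS = (-12 + π^2)/π^3, RHS = -5/π - 12/π^3. No, v is not the weak derivative of u.

u(x) = -x**3 - x**2 + 2*x, classical derivative u'(x) = -3*x**2 - 2*x + 2.
φ(x) = sin(πx), so φ'(x) = π*cos(π*x).
Note φ(0) = φ(1) = 0, so the boundary term u·φ vanishes.
LHS = ∫_0^1 u(x) φ'(x) dx = ∫_0^1 (-π*x^3*cos(π*x) - π*x^2*cos(π*x) + 2*π*x*cos(π*x)) dx. Term by term:
  ∫_0^1 -π*x^2*cos(π*x) dx = 2/π;  ∫_0^1 -π*x^3*cos(π*x) dx = -12/π^3 + 3/π;  ∫_0^1 2*π*x*cos(π*x) dx = -4/π.
Sum: 2/π + -12/π^3 + 3/π − 4/π = (-12 + π^2)/π^3.
So LHS = (-12 + π^2)/π^3.
∫_0^1 v(x) φ(x) dx = ∫_0^1 (-3*x^2*sin(π*x) - 2*x*sin(π*x) + 5*sin(π*x)) dx. Term by term:
  ∫_0^1 5*sin(π*x) dx = 10/π;  ∫_0^1 -3*x^2*sin(π*x) dx = -3/π + 12/π^3;  ∫_0^1 -2*x*sin(π*x) dx = -2/π.
Sum: 10/π + -3/π + 12/π^3 − 2/π = 12/π^3 + 5/π.
So RHS = -∫_0^1 v(x) φ(x) dx = -5/π - 12/π^3.
LHS − RHS = 6/π ≠ 0, so the identity fails.
(For a valid weak derivative the identity must hold for EVERY test function, in particular this one. The failure shows v is NOT the weak derivative of u.)
Correct weak derivative would be u'(x) = -3*x**2 - 2*x + 2.


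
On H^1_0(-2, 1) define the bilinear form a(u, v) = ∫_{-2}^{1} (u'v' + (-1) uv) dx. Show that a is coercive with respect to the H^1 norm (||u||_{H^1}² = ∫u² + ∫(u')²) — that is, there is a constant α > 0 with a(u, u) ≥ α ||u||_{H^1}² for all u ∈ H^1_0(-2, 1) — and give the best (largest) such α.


α = (-9 + π^2)/(9 + π^2)

Coercivity of a(·,·) on H^1_0(-2, 1) means a(u, u) ≥ α ||u||_{H^1}² for every u ∈ H^1_0.
The interval has length L = 3, and Poincaré/coercivity depend only on L. Here a(u, u) = ∫(u')² + (-1)·∫u².
Here c = -1 < 0 with |c| < (π/L)² = π^2/9, so coercivity still holds. The condition a(u,u) ≥ α||u||_{H^1}² reads (1−α)∫(u')² ≥ (α−c)∫u². Any admissible α is ≤ 1 (rapidly oscillating u have ∫u²/∫(u')² → 0), and α = 1 would force 0 ≥ (1−c)∫u², impossible since c < 1; so 1−α > 0. By the sharp Poincaré inequality on H^1_0 of an interval of length L, ∫(u')² ≥ (π/L)²∫u² with equality for the first sine mode sin(π(x−x₀)/L) (x₀ the left endpoint), so the inequality holds for all u iff (1−α)(π/L)² ≥ α − c, i.e. α ≤ ((π/L)² + c)/((π/L)² + 1) = (1 + c(L/π)²)/(1 + (L/π)²). (Direct route, valid since c ≤ 0: Poincaré gives c∫u² ≥ c(L/π)²∫(u')², so a(u,u) ≥ (1 + c(L/π)²)∫(u')², while ||u||_{H^1}² ≤ (1 + (L/π)²)∫(u')²; dividing yields the same α.) With (π/L)² = π^2/9 and c = -1, the largest admissible constant is α = ((π/L)² + c)/((π/L)² + 1).
Simplifying, α = (-9 + π^2)/(9 + π^2).
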